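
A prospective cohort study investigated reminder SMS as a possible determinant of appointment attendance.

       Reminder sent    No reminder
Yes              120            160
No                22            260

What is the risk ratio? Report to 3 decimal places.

Reading the table with exposure as columns: a = 120 (Reminder sent, case), b = 22 (Reminder sent, non-case), c = 160 (No reminder, case), d = 260.
Risk in exposed = 120/142 = 0.84507; risk in unexposed = 160/420 = 0.38095.
RR = 0.84507 / 0.38095 = 2.21831
The risk among the exposed is 2.22 times that among the unexposed.

2.218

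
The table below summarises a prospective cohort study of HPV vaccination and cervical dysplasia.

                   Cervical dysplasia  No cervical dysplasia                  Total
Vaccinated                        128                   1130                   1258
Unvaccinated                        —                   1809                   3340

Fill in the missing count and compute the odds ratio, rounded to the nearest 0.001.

0.134

The missing cell is in the unexposed row: 3340 − 1809 = 1531.
So a = 128, b = 1130, c = 1531, d = 1809.
OR = (a·d)/(b·c) = (128 × 1809) / (1130 × 1531) = 231552 / 1730030 = 0.13384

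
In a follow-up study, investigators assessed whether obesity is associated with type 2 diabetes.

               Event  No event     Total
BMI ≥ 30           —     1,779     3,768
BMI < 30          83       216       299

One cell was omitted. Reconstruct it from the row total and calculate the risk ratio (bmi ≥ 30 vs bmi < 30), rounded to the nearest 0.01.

1.90

The missing cell is in the exposed row: 3768 − 1779 = 1989.
So a = 1989, b = 1779, c = 83, d = 216.
RR = [a/(a+b)] / [c/(c+d)] = (1989/3768) / (83/299) = 0.52787/0.27759 = 1.90159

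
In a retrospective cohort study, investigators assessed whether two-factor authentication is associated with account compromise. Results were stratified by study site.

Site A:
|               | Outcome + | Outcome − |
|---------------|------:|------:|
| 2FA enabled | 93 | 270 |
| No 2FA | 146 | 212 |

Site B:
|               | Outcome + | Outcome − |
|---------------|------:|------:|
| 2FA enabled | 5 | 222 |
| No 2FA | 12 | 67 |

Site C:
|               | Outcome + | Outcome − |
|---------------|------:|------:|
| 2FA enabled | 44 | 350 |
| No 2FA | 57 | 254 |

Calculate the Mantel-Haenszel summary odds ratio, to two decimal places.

OR_MH = Σ(aᵢdᵢ/nᵢ) / Σ(bᵢcᵢ/nᵢ), where nᵢ is the stratum total.
Stratum 1 (Site A): n = 721; a·d/n = 93·212/721 = 27.3454; b·c/n = 270·146/721 = 54.6741
Stratum 2 (Site B): n = 306; a·d/n = 5·67/306 = 1.0948; b·c/n = 222·12/306 = 8.7059
Stratum 3 (Site C): n = 705; a·d/n = 44·254/705 = 15.8525; b·c/n = 350·57/705 = 28.2979
OR_MH = (27.3454 + 1.0948 + 15.8525) / (54.6741 + 8.7059 + 28.2979) = 44.2926 / 91.6778 = 0.48313

0.48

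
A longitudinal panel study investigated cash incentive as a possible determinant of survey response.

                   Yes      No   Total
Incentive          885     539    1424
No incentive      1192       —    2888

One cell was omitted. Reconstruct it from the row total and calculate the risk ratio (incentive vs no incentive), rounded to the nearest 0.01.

The missing cell is in the unexposed row: 2888 − 1192 = 1696.
So a = 885, b = 539, c = 1192, d = 1696.
RR = [a/(a+b)] / [c/(c+d)] = (885/1424) / (1192/2888) = 0.62149/0.41274 = 1.50575

1.51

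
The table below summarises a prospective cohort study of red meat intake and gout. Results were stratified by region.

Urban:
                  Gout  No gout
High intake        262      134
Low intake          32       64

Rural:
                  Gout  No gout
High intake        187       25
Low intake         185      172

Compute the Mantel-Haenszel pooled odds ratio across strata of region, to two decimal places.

5.38

OR_MH = Σ(aᵢdᵢ/nᵢ) / Σ(bᵢcᵢ/nᵢ), where nᵢ is the stratum total.
Stratum 1 (Urban): n = 492; a·d/n = 262·64/492 = 34.0813; b·c/n = 134·32/492 = 8.7154
Stratum 2 (Rural): n = 569; a·d/n = 187·172/569 = 56.5272; b·c/n = 25·185/569 = 8.1283
OR_MH = (34.0813 + 56.5272) / (8.7154 + 8.1283) = 90.6085 / 16.8437 = 5.37936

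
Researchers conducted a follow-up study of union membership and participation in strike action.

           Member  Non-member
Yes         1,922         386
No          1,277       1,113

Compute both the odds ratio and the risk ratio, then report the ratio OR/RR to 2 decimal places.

1.86

Reading the table with exposure as columns: a = 1922 (Member, case), b = 1277 (Member, non-case), c = 386 (Non-member, case), d = 1113.
OR = (1922·1113)/(1277·386) = 2139186/492922 = 4.33981
Risk in exposed = 1922/3199 = 0.60081; risk in unexposed = 386/1499 = 0.25751; RR = 2.33321
OR/RR = 4.33981 / 2.33321 = 1.86002
The outcome is not rare, so the OR lies further from 1 than the RR.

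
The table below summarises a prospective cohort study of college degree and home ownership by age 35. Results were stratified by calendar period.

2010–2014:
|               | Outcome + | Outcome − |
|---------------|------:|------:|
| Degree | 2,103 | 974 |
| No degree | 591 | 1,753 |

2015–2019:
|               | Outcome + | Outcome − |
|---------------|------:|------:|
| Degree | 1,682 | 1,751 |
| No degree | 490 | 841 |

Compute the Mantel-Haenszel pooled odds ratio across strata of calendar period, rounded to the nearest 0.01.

3.41

OR_MH = Σ(aᵢdᵢ/nᵢ) / Σ(bᵢcᵢ/nᵢ), where nᵢ is the stratum total.
Stratum 1 (2010–2014): n = 5421; a·d/n = 2103·1753/5421 = 680.0515; b·c/n = 974·591/5421 = 106.1859
Stratum 2 (2015–2019): n = 4764; a·d/n = 1682·841/4764 = 296.9274; b·c/n = 1751·490/4764 = 180.0987
OR_MH = (680.0515 + 296.9274) / (106.1859 + 180.0987) = 976.9788 / 286.2846 = 3.41261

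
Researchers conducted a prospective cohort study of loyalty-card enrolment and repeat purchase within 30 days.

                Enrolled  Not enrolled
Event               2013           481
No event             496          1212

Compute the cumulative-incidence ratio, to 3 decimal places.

2.824

Reading the table with exposure as columns: a = 2013 (Enrolled, case), b = 496 (Enrolled, non-case), c = 481 (Not enrolled, case), d = 1212.
Risk in exposed = 2013/2509 = 0.80231; risk in unexposed = 481/1693 = 0.28411.
RR = 0.80231 / 0.28411 = 2.82394
The risk among the exposed is 2.82 times that among the unexposed.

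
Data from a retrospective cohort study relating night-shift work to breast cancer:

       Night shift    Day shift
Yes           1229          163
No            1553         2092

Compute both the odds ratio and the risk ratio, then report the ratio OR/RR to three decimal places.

Reading the table with exposure as columns: a = 1229 (Night shift, case), b = 1553 (Night shift, non-case), c = 163 (Day shift, case), d = 2092.
OR = (1229·2092)/(1553·163) = 2571068/253139 = 10.15674
Risk in exposed = 1229/2782 = 0.44177; risk in unexposed = 163/2255 = 0.07228; RR = 6.11158
OR/RR = 10.15674 / 6.11158 = 1.66188
The outcome is not rare, so the OR lies further from 1 than the RR.

1.662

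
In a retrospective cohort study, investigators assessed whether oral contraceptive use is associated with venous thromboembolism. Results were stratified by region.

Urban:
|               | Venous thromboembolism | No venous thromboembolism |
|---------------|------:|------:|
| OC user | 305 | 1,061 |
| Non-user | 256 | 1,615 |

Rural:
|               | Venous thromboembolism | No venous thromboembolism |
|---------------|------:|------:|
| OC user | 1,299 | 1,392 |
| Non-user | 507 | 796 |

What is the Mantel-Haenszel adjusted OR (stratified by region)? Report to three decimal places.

1.577

OR_MH = Σ(aᵢdᵢ/nᵢ) / Σ(bᵢcᵢ/nᵢ), where nᵢ is the stratum total.
Stratum 1 (Urban): n = 3237; a·d/n = 305·1615/3237 = 152.1702; b·c/n = 1061·256/3237 = 83.9098
Stratum 2 (Rural): n = 3994; a·d/n = 1299·796/3994 = 258.8893; b·c/n = 1392·507/3994 = 176.7011
OR_MH = (152.1702 + 258.8893) / (83.9098 + 176.7011) = 411.0596 / 260.6108 = 1.57729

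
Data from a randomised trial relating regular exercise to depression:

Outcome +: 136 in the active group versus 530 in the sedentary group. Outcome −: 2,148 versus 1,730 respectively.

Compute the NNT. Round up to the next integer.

6

Risk in treated group = 136/2284 = 0.05954; risk in control = 530/2260 = 0.23451.
Absolute risk reduction = 0.23451 − 0.05954 = 0.17497
NNT = 1 / ARR = 1 / 0.17497 = 5.715 → round up → 6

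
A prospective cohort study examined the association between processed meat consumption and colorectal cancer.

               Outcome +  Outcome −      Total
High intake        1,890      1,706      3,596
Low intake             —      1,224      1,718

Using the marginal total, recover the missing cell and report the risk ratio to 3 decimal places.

The missing cell is in the unexposed row: 1718 − 1224 = 494.
So a = 1890, b = 1706, c = 494, d = 1224.
RR = [a/(a+b)] / [c/(c+d)] = (1890/3596) / (494/1718) = 0.52558/0.28754 = 1.82784

1.828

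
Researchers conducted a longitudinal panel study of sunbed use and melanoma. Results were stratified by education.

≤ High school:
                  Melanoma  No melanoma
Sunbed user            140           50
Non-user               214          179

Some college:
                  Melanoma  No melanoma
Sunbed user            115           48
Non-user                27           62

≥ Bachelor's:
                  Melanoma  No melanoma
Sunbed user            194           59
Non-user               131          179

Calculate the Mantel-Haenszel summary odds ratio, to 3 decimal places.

3.572

OR_MH = Σ(aᵢdᵢ/nᵢ) / Σ(bᵢcᵢ/nᵢ), where nᵢ is the stratum total.
Stratum 1 (≤ High school): n = 583; a·d/n = 140·179/583 = 42.9846; b·c/n = 50·214/583 = 18.3533
Stratum 2 (Some college): n = 252; a·d/n = 115·62/252 = 28.2937; b·c/n = 48·27/252 = 5.1429
Stratum 3 (≥ Bachelor's): n = 563; a·d/n = 194·179/563 = 61.6803; b·c/n = 59·131/563 = 13.7282
OR_MH = (42.9846 + 28.2937 + 61.6803) / (18.3533 + 5.1429 + 13.7282) = 132.9585 / 37.2244 = 3.57181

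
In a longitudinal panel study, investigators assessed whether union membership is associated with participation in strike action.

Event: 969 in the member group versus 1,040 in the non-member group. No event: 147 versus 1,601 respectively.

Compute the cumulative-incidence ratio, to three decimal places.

From the description: a = 969, b = 147, c = 1040, d = 1601.
Risk in exposed = 969/1116 = 0.86828; risk in unexposed = 1040/2641 = 0.39379.
RR = 0.86828 / 0.39379 = 2.20493
The risk among the exposed is 2.20 times that among the unexposed.

2.205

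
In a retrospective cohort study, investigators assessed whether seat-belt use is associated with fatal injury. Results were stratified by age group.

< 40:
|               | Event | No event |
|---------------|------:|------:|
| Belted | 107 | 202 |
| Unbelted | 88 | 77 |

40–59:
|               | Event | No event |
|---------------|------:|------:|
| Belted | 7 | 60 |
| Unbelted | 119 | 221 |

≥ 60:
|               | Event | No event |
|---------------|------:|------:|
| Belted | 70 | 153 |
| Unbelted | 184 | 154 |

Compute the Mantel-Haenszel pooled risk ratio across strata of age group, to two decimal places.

0.57

RR_MH = Σ(aᵢ·n₀ᵢ/nᵢ) / Σ(cᵢ·n₁ᵢ/nᵢ), with n₁ᵢ = aᵢ+bᵢ (exposed), n₀ᵢ = cᵢ+dᵢ (unexposed), nᵢ = n₁ᵢ+n₀ᵢ.
Stratum 1 (< 40): n₁ = 309, n₀ = 165, n = 474; a·n₀/n = 107·165/474 = 37.2468; c·n₁/n = 88·309/474 = 57.3671
Stratum 2 (40–59): n₁ = 67, n₀ = 340, n = 407; a·n₀/n = 7·340/407 = 5.8477; c·n₁/n = 119·67/407 = 19.5897
Stratum 3 (≥ 60): n₁ = 223, n₀ = 338, n = 561; a·n₀/n = 70·338/561 = 42.1747; c·n₁/n = 184·223/561 = 73.1408
RR_MH = (37.2468 + 5.8477 + 42.1747) / (57.3671 + 19.5897 + 73.1408) = 85.2692 / 150.0976 = 0.56809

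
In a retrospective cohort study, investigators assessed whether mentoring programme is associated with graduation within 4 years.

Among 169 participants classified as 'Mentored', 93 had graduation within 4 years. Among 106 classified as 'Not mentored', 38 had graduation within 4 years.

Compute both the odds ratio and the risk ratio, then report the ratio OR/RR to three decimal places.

From the description: a = 93, b = 76, c = 38, d = 68.
OR = (93·68)/(76·38) = 6324/2888 = 2.18975
Risk in exposed = 93/169 = 0.55030; risk in unexposed = 38/106 = 0.35849; RR = 1.53504
OR/RR = 2.18975 / 1.53504 = 1.42651
The outcome is not rare, so the OR lies further from 1 than the RR.

1.427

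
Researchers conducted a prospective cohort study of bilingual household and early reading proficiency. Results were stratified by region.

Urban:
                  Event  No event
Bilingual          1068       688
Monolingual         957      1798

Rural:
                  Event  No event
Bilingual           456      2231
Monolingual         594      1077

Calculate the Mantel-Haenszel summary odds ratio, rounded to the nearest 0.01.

OR_MH = Σ(aᵢdᵢ/nᵢ) / Σ(bᵢcᵢ/nᵢ), where nᵢ is the stratum total.
Stratum 1 (Urban): n = 4511; a·d/n = 1068·1798/4511 = 425.6848; b·c/n = 688·957/4511 = 145.9579
Stratum 2 (Rural): n = 4358; a·d/n = 456·1077/4358 = 112.6921; b·c/n = 2231·594/4358 = 304.0877
OR_MH = (425.6848 + 112.6921) / (145.9579 + 304.0877) = 538.3768 / 450.0455 = 1.19627

1.20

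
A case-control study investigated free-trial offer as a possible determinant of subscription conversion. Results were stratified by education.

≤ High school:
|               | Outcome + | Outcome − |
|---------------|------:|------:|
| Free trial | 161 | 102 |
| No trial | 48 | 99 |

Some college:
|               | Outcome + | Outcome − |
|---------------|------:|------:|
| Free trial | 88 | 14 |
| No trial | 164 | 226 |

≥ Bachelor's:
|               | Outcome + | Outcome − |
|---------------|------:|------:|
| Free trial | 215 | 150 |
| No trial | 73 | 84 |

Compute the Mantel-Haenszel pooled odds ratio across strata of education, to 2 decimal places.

OR_MH = Σ(aᵢdᵢ/nᵢ) / Σ(bᵢcᵢ/nᵢ), where nᵢ is the stratum total.
Stratum 1 (≤ High school): n = 410; a·d/n = 161·99/410 = 38.8756; b·c/n = 102·48/410 = 11.9415
Stratum 2 (Some college): n = 492; a·d/n = 88·226/492 = 40.4228; b·c/n = 14·164/492 = 4.6667
Stratum 3 (≥ Bachelor's): n = 522; a·d/n = 215·84/522 = 34.5977; b·c/n = 150·73/522 = 20.9770
OR_MH = (38.8756 + 40.4228 + 34.5977) / (11.9415 + 4.6667 + 20.9770) = 113.8961 / 37.5851 = 3.03035

3.03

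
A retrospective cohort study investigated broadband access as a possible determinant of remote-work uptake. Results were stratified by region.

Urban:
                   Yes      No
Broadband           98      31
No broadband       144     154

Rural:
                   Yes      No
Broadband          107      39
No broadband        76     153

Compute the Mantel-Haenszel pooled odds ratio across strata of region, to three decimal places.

4.303

OR_MH = Σ(aᵢdᵢ/nᵢ) / Σ(bᵢcᵢ/nᵢ), where nᵢ is the stratum total.
Stratum 1 (Urban): n = 427; a·d/n = 98·154/427 = 35.3443; b·c/n = 31·144/427 = 10.4543
Stratum 2 (Rural): n = 375; a·d/n = 107·153/375 = 43.6560; b·c/n = 39·76/375 = 7.9040
OR_MH = (35.3443 + 43.6560) / (10.4543 + 7.9040) = 79.0003 / 18.3583 = 4.30324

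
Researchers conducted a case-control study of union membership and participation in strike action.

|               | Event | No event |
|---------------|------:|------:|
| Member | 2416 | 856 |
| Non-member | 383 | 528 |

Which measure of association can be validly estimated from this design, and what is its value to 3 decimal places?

3.891

Cells: a = 2416, b = 856, c = 383, d = 528.
This is a case-control study: participants were sampled on outcome status, so risks in the source population cannot be estimated directly — relative risk is not valid here. The odds ratio is the appropriate measure.
OR = (a·d)/(b·c) = (2416 × 528) / (856 × 383) = 1275648 / 327848 = 3.89097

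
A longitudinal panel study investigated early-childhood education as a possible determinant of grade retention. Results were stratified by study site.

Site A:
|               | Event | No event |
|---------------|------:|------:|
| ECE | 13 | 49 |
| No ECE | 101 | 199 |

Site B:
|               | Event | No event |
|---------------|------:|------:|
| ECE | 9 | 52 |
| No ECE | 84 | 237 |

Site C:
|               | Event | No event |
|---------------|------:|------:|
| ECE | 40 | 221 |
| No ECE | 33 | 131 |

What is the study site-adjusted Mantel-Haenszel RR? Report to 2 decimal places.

0.66

RR_MH = Σ(aᵢ·n₀ᵢ/nᵢ) / Σ(cᵢ·n₁ᵢ/nᵢ), with n₁ᵢ = aᵢ+bᵢ (exposed), n₀ᵢ = cᵢ+dᵢ (unexposed), nᵢ = n₁ᵢ+n₀ᵢ.
Stratum 1 (Site A): n₁ = 62, n₀ = 300, n = 362; a·n₀/n = 13·300/362 = 10.7735; c·n₁/n = 101·62/362 = 17.2983
Stratum 2 (Site B): n₁ = 61, n₀ = 321, n = 382; a·n₀/n = 9·321/382 = 7.5628; c·n₁/n = 84·61/382 = 13.4136
Stratum 3 (Site C): n₁ = 261, n₀ = 164, n = 425; a·n₀/n = 40·164/425 = 15.4353; c·n₁/n = 33·261/425 = 20.2659
RR_MH = (10.7735 + 7.5628 + 15.4353) / (17.2983 + 13.4136 + 20.2659) = 33.7716 / 50.9778 = 0.66248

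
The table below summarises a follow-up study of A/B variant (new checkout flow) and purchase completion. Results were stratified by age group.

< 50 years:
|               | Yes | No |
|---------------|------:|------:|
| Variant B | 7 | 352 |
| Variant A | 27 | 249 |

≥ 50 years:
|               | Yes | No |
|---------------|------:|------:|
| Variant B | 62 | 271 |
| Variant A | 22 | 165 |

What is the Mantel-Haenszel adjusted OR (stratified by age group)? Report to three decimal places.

0.848

OR_MH = Σ(aᵢdᵢ/nᵢ) / Σ(bᵢcᵢ/nᵢ), where nᵢ is the stratum total.
Stratum 1 (< 50 years): n = 635; a·d/n = 7·249/635 = 2.7449; b·c/n = 352·27/635 = 14.9669
Stratum 2 (≥ 50 years): n = 520; a·d/n = 62·165/520 = 19.6731; b·c/n = 271·22/520 = 11.4654
OR_MH = (2.7449 + 19.6731) / (14.9669 + 11.4654) = 22.4180 / 26.4323 = 0.84813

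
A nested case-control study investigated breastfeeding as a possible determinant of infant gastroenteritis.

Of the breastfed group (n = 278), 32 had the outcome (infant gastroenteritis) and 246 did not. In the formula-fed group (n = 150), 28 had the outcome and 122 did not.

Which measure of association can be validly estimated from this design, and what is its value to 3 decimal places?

0.567

From the description: a = 32, b = 246, c = 28, d = 122.
This is a nested case-control study: participants were sampled on outcome status, so risks in the source population cannot be estimated directly — relative risk is not valid here. The odds ratio is the appropriate measure.
OR = (a·d)/(b·c) = (32 × 122) / (246 × 28) = 3904 / 6888 = 0.56678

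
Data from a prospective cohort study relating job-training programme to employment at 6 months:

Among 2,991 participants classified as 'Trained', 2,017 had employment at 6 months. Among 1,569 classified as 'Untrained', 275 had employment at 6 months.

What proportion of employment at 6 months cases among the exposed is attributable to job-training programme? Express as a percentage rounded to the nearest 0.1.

74.0

From the description: a = 2017, b = 974, c = 275, d = 1294.
Risk in exposed = 2017/2991 = 0.67436; risk in unexposed = 275/1569 = 0.17527.
RR = 0.67436/0.17527 = 3.84751
AR% = (RR − 1)/RR × 100 = (3.84751 − 1)/3.84751 × 100 = 74.0092%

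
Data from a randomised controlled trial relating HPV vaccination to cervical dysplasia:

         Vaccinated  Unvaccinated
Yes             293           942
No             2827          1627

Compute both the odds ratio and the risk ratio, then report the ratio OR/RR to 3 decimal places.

Reading the table with exposure as columns: a = 293 (Vaccinated, case), b = 2827 (Vaccinated, non-case), c = 942 (Unvaccinated, case), d = 1627.
OR = (293·1627)/(2827·942) = 476711/2663034 = 0.17901
Risk in exposed = 293/3120 = 0.09391; risk in unexposed = 942/2569 = 0.36668; RR = 0.25611
OR/RR = 0.17901 / 0.25611 = 0.69896
The outcome is not rare, so the OR lies further from 1 than the RR.

0.699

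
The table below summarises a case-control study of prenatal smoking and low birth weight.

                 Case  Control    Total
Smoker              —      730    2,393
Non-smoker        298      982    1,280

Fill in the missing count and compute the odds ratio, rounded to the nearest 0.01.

7.51

The missing cell is in the exposed row: 2393 − 730 = 1663.
So a = 1663, b = 730, c = 298, d = 982.
OR = (a·d)/(b·c) = (1663 × 982) / (730 × 298) = 1633066 / 217540 = 7.50697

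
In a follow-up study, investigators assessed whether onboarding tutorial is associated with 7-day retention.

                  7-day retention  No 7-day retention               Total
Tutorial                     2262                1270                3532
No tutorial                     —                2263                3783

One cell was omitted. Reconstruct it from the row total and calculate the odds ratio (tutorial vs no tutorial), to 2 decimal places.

2.65

The missing cell is in the unexposed row: 3783 − 2263 = 1520.
So a = 2262, b = 1270, c = 1520, d = 2263.
OR = (a·d)/(b·c) = (2262 × 2263) / (1270 × 1520) = 5118906 / 1930400 = 2.65173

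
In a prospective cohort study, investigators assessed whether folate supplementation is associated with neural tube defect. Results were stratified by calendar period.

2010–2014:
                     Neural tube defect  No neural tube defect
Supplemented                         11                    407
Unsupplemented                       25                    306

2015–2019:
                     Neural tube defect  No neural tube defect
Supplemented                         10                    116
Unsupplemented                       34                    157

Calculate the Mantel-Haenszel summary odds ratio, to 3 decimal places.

0.363

OR_MH = Σ(aᵢdᵢ/nᵢ) / Σ(bᵢcᵢ/nᵢ), where nᵢ is the stratum total.
Stratum 1 (2010–2014): n = 749; a·d/n = 11·306/749 = 4.4940; b·c/n = 407·25/749 = 13.5848
Stratum 2 (2015–2019): n = 317; a·d/n = 10·157/317 = 4.9527; b·c/n = 116·34/317 = 12.4416
OR_MH = (4.4940 + 4.9527) / (13.5848 + 12.4416) = 9.4467 / 26.0264 = 0.36296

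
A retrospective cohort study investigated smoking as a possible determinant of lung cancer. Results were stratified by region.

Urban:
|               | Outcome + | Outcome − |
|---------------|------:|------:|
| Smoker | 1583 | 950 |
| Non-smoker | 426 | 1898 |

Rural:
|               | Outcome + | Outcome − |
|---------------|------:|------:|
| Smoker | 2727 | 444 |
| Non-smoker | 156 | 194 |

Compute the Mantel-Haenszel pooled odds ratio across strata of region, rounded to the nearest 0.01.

OR_MH = Σ(aᵢdᵢ/nᵢ) / Σ(bᵢcᵢ/nᵢ), where nᵢ is the stratum total.
Stratum 1 (Urban): n = 4857; a·d/n = 1583·1898/4857 = 618.5987; b·c/n = 950·426/4857 = 83.3230
Stratum 2 (Rural): n = 3521; a·d/n = 2727·194/3521 = 150.2522; b·c/n = 444·156/3521 = 19.6717
OR_MH = (618.5987 + 150.2522) / (83.3230 + 19.6717) = 768.8509 / 102.9947 = 7.46495

7.46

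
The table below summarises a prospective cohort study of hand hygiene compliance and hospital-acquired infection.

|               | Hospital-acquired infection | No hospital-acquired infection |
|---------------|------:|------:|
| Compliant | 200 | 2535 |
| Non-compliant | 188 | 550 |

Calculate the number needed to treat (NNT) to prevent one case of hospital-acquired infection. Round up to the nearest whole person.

Risk in treated group = 200/2735 = 0.07313; risk in control = 188/738 = 0.25474.
Absolute risk reduction = 0.25474 − 0.07313 = 0.18162
NNT = 1 / ARR = 1 / 0.18162 = 5.506 → round up → 6

6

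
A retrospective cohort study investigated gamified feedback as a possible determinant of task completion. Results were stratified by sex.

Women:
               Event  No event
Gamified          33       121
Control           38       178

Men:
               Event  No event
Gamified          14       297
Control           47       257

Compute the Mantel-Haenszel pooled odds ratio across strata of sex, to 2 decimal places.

OR_MH = Σ(aᵢdᵢ/nᵢ) / Σ(bᵢcᵢ/nᵢ), where nᵢ is the stratum total.
Stratum 1 (Women): n = 370; a·d/n = 33·178/370 = 15.8757; b·c/n = 121·38/370 = 12.4270
Stratum 2 (Men): n = 615; a·d/n = 14·257/615 = 5.8504; b·c/n = 297·47/615 = 22.6976
OR_MH = (15.8757 + 5.8504) / (12.4270 + 22.6976) = 21.7261 / 35.1246 = 0.61854

0.62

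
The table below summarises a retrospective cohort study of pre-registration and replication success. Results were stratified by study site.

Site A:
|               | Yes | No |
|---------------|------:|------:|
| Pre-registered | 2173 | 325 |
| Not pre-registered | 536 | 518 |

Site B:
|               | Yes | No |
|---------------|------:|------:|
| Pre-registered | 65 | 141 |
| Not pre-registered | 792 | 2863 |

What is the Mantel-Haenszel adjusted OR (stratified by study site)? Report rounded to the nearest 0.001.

4.683

OR_MH = Σ(aᵢdᵢ/nᵢ) / Σ(bᵢcᵢ/nᵢ), where nᵢ is the stratum total.
Stratum 1 (Site A): n = 3552; a·d/n = 2173·518/3552 = 316.8958; b·c/n = 325·536/3552 = 49.0428
Stratum 2 (Site B): n = 3861; a·d/n = 65·2863/3861 = 48.1987; b·c/n = 141·792/3861 = 28.9231
OR_MH = (316.8958 + 48.1987) / (49.0428 + 28.9231) = 365.0945 / 77.9659 = 4.68275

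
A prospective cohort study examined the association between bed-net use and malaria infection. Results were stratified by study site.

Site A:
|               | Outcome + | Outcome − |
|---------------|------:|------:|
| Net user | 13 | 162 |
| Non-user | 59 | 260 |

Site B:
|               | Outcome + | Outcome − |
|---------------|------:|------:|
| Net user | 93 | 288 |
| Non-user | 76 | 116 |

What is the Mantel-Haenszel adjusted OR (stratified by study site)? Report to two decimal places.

0.45

OR_MH = Σ(aᵢdᵢ/nᵢ) / Σ(bᵢcᵢ/nᵢ), where nᵢ is the stratum total.
Stratum 1 (Site A): n = 494; a·d/n = 13·260/494 = 6.8421; b·c/n = 162·59/494 = 19.3482
Stratum 2 (Site B): n = 573; a·d/n = 93·116/573 = 18.8272; b·c/n = 288·76/573 = 38.1990
OR_MH = (6.8421 + 18.8272) / (19.3482 + 38.1990) = 25.6693 / 57.5471 = 0.44606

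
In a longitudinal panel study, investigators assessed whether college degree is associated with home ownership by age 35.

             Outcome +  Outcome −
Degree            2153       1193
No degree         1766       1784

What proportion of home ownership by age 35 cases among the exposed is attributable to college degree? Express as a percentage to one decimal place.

22.7

Cells: a = 2153, b = 1193, c = 1766, d = 1784.
Risk in exposed = 2153/3346 = 0.64345; risk in unexposed = 1766/3550 = 0.49746.
RR = 0.64345/0.49746 = 1.29347
AR% = (RR − 1)/RR × 100 = (1.29347 − 1)/1.29347 × 100 = 22.6885%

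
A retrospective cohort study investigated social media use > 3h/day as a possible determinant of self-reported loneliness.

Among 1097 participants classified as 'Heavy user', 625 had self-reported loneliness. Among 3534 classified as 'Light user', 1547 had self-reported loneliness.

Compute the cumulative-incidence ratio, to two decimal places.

From the description: a = 625, b = 472, c = 1547, d = 1987.
Risk in exposed = 625/1097 = 0.56974; risk in unexposed = 1547/3534 = 0.43775.
RR = 0.56974 / 0.43775 = 1.30152
The risk among the exposed is 1.30 times that among the unexposed.

1.30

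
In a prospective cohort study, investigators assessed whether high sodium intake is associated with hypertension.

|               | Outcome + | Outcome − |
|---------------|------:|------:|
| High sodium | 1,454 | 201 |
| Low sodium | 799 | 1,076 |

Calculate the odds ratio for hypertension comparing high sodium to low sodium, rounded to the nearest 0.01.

Cells: a = 1454, b = 201, c = 799, d = 1076.
OR = (a·d)/(b·c) = (1454 × 1076) / (201 × 799) = 1564504 / 160599 = 9.74168
The odds of hypertension are about 9.74 times as high in the high sodium group.

9.74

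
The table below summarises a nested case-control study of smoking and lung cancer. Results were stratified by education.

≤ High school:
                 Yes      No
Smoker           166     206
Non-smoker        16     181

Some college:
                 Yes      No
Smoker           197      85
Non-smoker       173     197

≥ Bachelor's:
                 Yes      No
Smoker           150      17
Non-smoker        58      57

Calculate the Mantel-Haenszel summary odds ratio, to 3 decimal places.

4.480

OR_MH = Σ(aᵢdᵢ/nᵢ) / Σ(bᵢcᵢ/nᵢ), where nᵢ is the stratum total.
Stratum 1 (≤ High school): n = 569; a·d/n = 166·181/569 = 52.8049; b·c/n = 206·16/569 = 5.7926
Stratum 2 (Some college): n = 652; a·d/n = 197·197/652 = 59.5230; b·c/n = 85·173/652 = 22.5537
Stratum 3 (≥ Bachelor's): n = 282; a·d/n = 150·57/282 = 30.3191; b·c/n = 17·58/282 = 3.4965
OR_MH = (52.8049 + 59.5230 + 30.3191) / (5.7926 + 22.5537 + 3.4965) = 142.6471 / 31.8428 = 4.47973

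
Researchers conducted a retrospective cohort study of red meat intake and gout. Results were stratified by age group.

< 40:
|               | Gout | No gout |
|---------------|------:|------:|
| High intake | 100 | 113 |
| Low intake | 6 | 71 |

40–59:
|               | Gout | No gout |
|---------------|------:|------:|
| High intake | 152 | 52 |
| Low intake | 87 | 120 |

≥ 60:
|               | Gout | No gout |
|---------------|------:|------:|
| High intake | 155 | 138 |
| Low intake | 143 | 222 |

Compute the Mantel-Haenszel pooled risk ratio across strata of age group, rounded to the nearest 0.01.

1.70

RR_MH = Σ(aᵢ·n₀ᵢ/nᵢ) / Σ(cᵢ·n₁ᵢ/nᵢ), with n₁ᵢ = aᵢ+bᵢ (exposed), n₀ᵢ = cᵢ+dᵢ (unexposed), nᵢ = n₁ᵢ+n₀ᵢ.
Stratum 1 (< 40): n₁ = 213, n₀ = 77, n = 290; a·n₀/n = 100·77/290 = 26.5517; c·n₁/n = 6·213/290 = 4.4069
Stratum 2 (40–59): n₁ = 204, n₀ = 207, n = 411; a·n₀/n = 152·207/411 = 76.5547; c·n₁/n = 87·204/411 = 43.1825
Stratum 3 (≥ 60): n₁ = 293, n₀ = 365, n = 658; a·n₀/n = 155·365/658 = 85.9802; c·n₁/n = 143·293/658 = 63.6763
RR_MH = (26.5517 + 76.5547 + 85.9802) / (4.4069 + 43.1825 + 63.6763) = 189.0867 / 111.2657 = 1.69942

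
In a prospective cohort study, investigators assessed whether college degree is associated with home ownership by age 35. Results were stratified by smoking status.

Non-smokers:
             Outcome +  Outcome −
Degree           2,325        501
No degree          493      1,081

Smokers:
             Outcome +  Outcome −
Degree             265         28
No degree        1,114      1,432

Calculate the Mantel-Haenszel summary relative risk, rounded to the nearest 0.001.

RR_MH = Σ(aᵢ·n₀ᵢ/nᵢ) / Σ(cᵢ·n₁ᵢ/nᵢ), with n₁ᵢ = aᵢ+bᵢ (exposed), n₀ᵢ = cᵢ+dᵢ (unexposed), nᵢ = n₁ᵢ+n₀ᵢ.
Stratum 1 (Non-smokers): n₁ = 2826, n₀ = 1574, n = 4400; a·n₀/n = 2325·1574/4400 = 831.7159; c·n₁/n = 493·2826/4400 = 316.6405
Stratum 2 (Smokers): n₁ = 293, n₀ = 2546, n = 2839; a·n₀/n = 265·2546/2839 = 237.6506; c·n₁/n = 1114·293/2839 = 114.9708
RR_MH = (831.7159 + 237.6506) / (316.6405 + 114.9708) = 1069.3665 / 431.6112 = 2.47762

2.478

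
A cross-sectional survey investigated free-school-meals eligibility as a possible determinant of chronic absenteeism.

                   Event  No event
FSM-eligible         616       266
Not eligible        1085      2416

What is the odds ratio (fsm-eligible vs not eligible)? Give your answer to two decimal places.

5.16

Cells: a = 616, b = 266, c = 1085, d = 2416.
OR = (a·d)/(b·c) = (616 × 2416) / (266 × 1085) = 1488256 / 288610 = 5.15663
The odds of chronic absenteeism are about 5.16 times as high in the fsm-eligible group.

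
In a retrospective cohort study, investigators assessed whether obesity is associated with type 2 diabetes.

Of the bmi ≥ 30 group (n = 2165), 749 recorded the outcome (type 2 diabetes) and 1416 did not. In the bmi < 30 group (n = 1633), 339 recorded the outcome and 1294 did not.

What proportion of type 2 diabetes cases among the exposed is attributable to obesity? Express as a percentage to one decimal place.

40.0

From the description: a = 749, b = 1416, c = 339, d = 1294.
Risk in exposed = 749/2165 = 0.34596; risk in unexposed = 339/1633 = 0.20759.
RR = 0.34596/0.20759 = 1.66652
AR% = (RR − 1)/RR × 100 = (1.66652 − 1)/1.66652 × 100 = 39.9947%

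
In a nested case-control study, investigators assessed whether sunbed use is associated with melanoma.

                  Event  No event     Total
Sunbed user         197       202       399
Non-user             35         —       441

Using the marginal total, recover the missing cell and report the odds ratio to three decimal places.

The missing cell is in the unexposed row: 441 − 35 = 406.
So a = 197, b = 202, c = 35, d = 406.
OR = (a·d)/(b·c) = (197 × 406) / (202 × 35) = 79982 / 7070 = 11.31287

11.313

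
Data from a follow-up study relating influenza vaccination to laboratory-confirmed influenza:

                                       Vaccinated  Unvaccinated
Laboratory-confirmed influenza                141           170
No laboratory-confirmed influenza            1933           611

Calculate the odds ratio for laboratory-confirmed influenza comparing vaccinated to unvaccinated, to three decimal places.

0.262

Reading the table with exposure as columns: a = 141 (Vaccinated, case), b = 1933 (Vaccinated, non-case), c = 170 (Unvaccinated, case), d = 611.
OR = (a·d)/(b·c) = (141 × 611) / (1933 × 170) = 86151 / 328610 = 0.26217
Exposure is associated with lower odds of laboratory-confirmed influenza (OR = 0.26 < 1).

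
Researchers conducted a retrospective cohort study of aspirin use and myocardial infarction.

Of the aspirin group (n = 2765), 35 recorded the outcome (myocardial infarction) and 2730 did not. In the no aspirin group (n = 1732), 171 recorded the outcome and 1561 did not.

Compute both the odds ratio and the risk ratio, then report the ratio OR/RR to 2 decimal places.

From the description: a = 35, b = 2730, c = 171, d = 1561.
OR = (35·1561)/(2730·171) = 54635/466830 = 0.11703
Risk in exposed = 35/2765 = 0.01266; risk in unexposed = 171/1732 = 0.09873; RR = 0.12821
OR/RR = 0.11703 / 0.12821 = 0.91282
The outcome is rare in both groups, so OR ≈ RR (ratio near 1).

0.91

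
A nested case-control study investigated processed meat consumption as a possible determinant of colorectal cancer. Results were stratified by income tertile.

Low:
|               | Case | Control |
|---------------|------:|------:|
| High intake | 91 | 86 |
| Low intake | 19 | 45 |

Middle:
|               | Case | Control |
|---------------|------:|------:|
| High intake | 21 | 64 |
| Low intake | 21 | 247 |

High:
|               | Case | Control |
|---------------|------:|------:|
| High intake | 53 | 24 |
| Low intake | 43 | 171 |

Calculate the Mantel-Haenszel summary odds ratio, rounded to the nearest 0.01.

4.45

OR_MH = Σ(aᵢdᵢ/nᵢ) / Σ(bᵢcᵢ/nᵢ), where nᵢ is the stratum total.
Stratum 1 (Low): n = 241; a·d/n = 91·45/241 = 16.9917; b·c/n = 86·19/241 = 6.7801
Stratum 2 (Middle): n = 353; a·d/n = 21·247/353 = 14.6941; b·c/n = 64·21/353 = 3.8074
Stratum 3 (High): n = 291; a·d/n = 53·171/291 = 31.1443; b·c/n = 24·43/291 = 3.5464
OR_MH = (16.9917 + 14.6941 + 31.1443) / (6.7801 + 3.8074 + 3.5464) = 62.8301 / 14.1338 = 4.44537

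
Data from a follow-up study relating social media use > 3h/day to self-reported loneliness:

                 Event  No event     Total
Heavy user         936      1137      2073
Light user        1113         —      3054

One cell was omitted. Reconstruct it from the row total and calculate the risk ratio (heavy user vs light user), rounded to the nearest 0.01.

1.24

The missing cell is in the unexposed row: 3054 − 1113 = 1941.
So a = 936, b = 1137, c = 1113, d = 1941.
RR = [a/(a+b)] / [c/(c+d)] = (936/2073) / (1113/3054) = 0.45152/0.36444 = 1.23894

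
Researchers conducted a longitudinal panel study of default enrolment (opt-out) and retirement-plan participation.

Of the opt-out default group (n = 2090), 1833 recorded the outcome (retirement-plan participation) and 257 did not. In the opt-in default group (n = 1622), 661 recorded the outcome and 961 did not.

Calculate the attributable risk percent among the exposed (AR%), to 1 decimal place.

From the description: a = 1833, b = 257, c = 661, d = 961.
Risk in exposed = 1833/2090 = 0.87703; risk in unexposed = 661/1622 = 0.40752.
RR = 0.87703/0.40752 = 2.15212
AR% = (RR − 1)/RR × 100 = (2.15212 − 1)/2.15212 × 100 = 53.5341%

53.5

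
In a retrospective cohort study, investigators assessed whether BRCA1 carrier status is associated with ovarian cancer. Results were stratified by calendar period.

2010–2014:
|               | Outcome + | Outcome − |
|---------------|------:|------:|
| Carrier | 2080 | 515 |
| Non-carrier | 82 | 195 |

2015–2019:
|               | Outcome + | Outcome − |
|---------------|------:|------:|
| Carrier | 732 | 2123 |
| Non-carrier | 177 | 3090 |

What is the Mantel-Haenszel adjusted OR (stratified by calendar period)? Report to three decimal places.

OR_MH = Σ(aᵢdᵢ/nᵢ) / Σ(bᵢcᵢ/nᵢ), where nᵢ is the stratum total.
Stratum 1 (2010–2014): n = 2872; a·d/n = 2080·195/2872 = 141.2256; b·c/n = 515·82/2872 = 14.7040
Stratum 2 (2015–2019): n = 6122; a·d/n = 732·3090/6122 = 369.4675; b·c/n = 2123·177/6122 = 61.3804
OR_MH = (141.2256 + 369.4675) / (14.7040 + 61.3804) = 510.6931 / 76.0845 = 6.71219

6.712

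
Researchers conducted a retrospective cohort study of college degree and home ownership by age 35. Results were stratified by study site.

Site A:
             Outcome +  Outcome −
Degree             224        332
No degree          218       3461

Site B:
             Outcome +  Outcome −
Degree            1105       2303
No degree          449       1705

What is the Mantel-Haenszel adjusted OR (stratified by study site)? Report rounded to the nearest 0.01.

2.57

OR_MH = Σ(aᵢdᵢ/nᵢ) / Σ(bᵢcᵢ/nᵢ), where nᵢ is the stratum total.
Stratum 1 (Site A): n = 4235; a·d/n = 224·3461/4235 = 183.0612; b·c/n = 332·218/4235 = 17.0900
Stratum 2 (Site B): n = 5562; a·d/n = 1105·1705/5562 = 338.7316; b·c/n = 2303·449/5562 = 185.9128
OR_MH = (183.0612 + 338.7316) / (17.0900 + 185.9128) = 521.7927 / 203.0028 = 2.57037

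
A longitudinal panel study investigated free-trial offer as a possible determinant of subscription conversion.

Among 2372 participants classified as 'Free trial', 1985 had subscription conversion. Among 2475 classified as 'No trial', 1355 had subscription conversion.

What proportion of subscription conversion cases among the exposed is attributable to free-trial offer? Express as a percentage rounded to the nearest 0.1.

34.6

From the description: a = 1985, b = 387, c = 1355, d = 1120.
Risk in exposed = 1985/2372 = 0.83685; risk in unexposed = 1355/2475 = 0.54747.
RR = 0.83685/0.54747 = 1.52856
AR% = (RR − 1)/RR × 100 = (1.52856 − 1)/1.52856 × 100 = 34.5788%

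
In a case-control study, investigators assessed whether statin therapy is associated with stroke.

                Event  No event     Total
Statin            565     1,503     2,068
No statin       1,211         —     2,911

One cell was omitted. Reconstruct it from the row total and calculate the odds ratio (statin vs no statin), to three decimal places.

0.528

The missing cell is in the unexposed row: 2911 − 1211 = 1700.
So a = 565, b = 1503, c = 1211, d = 1700.
OR = (a·d)/(b·c) = (565 × 1700) / (1503 × 1211) = 960500 / 1820133 = 0.52771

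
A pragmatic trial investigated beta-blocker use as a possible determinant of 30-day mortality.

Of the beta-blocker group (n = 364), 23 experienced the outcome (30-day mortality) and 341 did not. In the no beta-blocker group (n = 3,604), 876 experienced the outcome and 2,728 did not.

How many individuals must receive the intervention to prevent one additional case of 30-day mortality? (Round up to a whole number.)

Risk in treated group = 23/364 = 0.06319; risk in control = 876/3604 = 0.24306.
Absolute risk reduction = 0.24306 − 0.06319 = 0.17988
NNT = 1 / ARR = 1 / 0.17988 = 5.559 → round up → 6

6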